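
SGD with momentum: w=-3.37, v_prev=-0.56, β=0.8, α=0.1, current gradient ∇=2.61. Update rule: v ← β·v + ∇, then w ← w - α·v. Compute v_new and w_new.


v_new = 0.8·-0.56 + 2.61 = -0.448 + 2.61 = 2.162
w_new = -3.37 - 0.1·2.162 = -3.37 - 0.2162 = -3.5862

v_new=2.162, w_new=-3.5862


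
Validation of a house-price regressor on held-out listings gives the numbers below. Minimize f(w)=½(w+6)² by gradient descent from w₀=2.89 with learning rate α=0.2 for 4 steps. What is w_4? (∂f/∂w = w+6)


step 1: grad = 2.89+6 = 8.89; w = 2.89 - 0.2·(8.89) = 1.112
step 2: grad = 1.112+6 = 7.112; w = 1.112 - 0.2·(7.112) = -0.3104
step 3: grad = -0.3104+6 = 5.6896; w = -0.3104 - 0.2·(5.6896) = -1.44832
step 4: grad = -1.44832+6 = 4.55168; w = -1.44832 - 0.2·(4.55168) = -2.358656

-2.358656


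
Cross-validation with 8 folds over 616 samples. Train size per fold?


Fold size = 616/8 = 77
Training per fold = 616 - 77 = 539

539


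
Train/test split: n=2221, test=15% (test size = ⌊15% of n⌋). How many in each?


Test = ⌊2221·15/100⌋ = 333
Train = 2221 - 333 = 1888

Train: 1888, Test: 333


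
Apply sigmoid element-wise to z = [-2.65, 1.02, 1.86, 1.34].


σ(-2.65) = 1/(1+e^2.65) = 0.066
σ(1.02) = 1/(1+e^-1.02) = 0.735
σ(1.86) = 1/(1+e^-1.86) = 0.8653
σ(1.34) = 1/(1+e^-1.34) = 0.7925
result = [0.066, 0.735, 0.8653, 0.7925]

[0.066, 0.735, 0.8653, 0.7925]


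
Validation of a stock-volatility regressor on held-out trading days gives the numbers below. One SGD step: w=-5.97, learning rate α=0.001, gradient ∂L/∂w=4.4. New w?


w_new = w - α·∇
= -5.97 - 0.001·4.4
= -5.97 - 0.0044
= -5.9744

-5.9744


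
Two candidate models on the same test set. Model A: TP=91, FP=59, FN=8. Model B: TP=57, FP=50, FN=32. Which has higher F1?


Model A: P=91/150=0.6067, R=91/99=0.9192, F1=2PR/(P+R)=2TP/(2TP+FP+FN)=182/249=0.7309
Model B: P=57/107=0.5327, R=57/89=0.6404, F1=2PR/(P+R)=2TP/(2TP+FP+FN)=114/196=0.5816
0.7309 > 0.5816 → Model A

Model A


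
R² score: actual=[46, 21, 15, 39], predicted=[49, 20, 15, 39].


ȳ = 30.25
SS_res = Σ(y-ŷ)² = 10
SS_tot = Σ(y-ȳ)² = 642.75
R² = 1 - SS_res/SS_tot = 1 - 0.0156 = 0.9844

0.9844


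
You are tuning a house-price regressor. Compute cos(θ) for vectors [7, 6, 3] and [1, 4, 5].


A·B = 7·1 + 6·4 + 3·5 = 46
‖A‖ = √94 = 9.6954, ‖B‖ = √42 = 6.4807
cos = 46/(√94·√42) = 46/√3948 = 0.7321

0.7321


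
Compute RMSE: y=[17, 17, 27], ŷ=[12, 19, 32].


MSE = 54/3 = 18
RMSE = √(54/3) = 4.2426

4.2426


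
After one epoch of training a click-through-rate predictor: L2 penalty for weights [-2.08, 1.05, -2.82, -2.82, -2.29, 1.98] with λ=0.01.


‖w‖₂² = (-2.08)² + (1.05)² + (-2.82)² + (-2.82)² + (-2.29)² + (1.98)²
     = 4.3264 + 1.1025 + 7.9524 + 7.9524 + 5.2441 + 3.9204
     = 30.4982
λ·‖w‖₂² = 0.01·30.4982 = 0.304982

0.304982


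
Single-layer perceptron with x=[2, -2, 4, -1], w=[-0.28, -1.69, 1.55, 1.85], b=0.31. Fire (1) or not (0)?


z = (2)·(-0.28) + (-2)·(-1.69) + (4)·(1.55) + (-1)·(1.85) + 0.31
  = 7.48
step(z) = 1 (z≥0)

1


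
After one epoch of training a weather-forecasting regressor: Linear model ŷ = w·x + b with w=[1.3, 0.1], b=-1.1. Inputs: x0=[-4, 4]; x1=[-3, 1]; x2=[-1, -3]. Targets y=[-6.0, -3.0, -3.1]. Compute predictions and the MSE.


ŷ0 = (1.3)·(-4) + (0.1)·(4) - 1.1 = -5.9
ŷ1 = (1.3)·(-3) + (0.1)·(1) - 1.1 = -4.9
ŷ2 = (1.3)·(-1) + (0.1)·(-3) - 1.1 = -2.7
errors² = [0.01, 3.61, 0.16]
MSE = 3.7800/3 = 1.26

1.26


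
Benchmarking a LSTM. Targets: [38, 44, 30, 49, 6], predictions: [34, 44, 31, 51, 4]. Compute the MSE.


Squared errors: (38-34)²=16, (44-44)²=0, (30-31)²=1, (49-51)²=4, (6-4)²=4
Sum = 25
MSE = 25/5 = 5

5


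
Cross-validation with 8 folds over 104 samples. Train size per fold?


Fold size = 104/8 = 13
Training per fold = 104 - 13 = 91

91


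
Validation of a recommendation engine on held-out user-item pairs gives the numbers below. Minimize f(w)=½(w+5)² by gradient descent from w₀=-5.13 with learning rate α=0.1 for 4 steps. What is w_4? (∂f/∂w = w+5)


step 1: grad = -5.13+5 = -0.13; w = -5.13 - 0.1·(-0.13) = -5.117
step 2: grad = -5.117+5 = -0.117; w = -5.117 - 0.1·(-0.117) = -5.1053
step 3: grad = -5.1053+5 = -0.1053; w = -5.1053 - 0.1·(-0.1053) = -5.09477
step 4: grad = -5.09477+5 = -0.09477; w = -5.09477 - 0.1·(-0.09477) = -5.085293

-5.085293


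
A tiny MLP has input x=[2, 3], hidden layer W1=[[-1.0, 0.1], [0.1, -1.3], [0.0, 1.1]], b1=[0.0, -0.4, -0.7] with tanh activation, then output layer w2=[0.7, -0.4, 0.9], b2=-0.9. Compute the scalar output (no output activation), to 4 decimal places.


z1[0] = (-1.0)·(2) + (0.1)·(3) + 0.0 = -1.7
z1[1] = (0.1)·(2) + (-1.3)·(3) - 0.4 = -4.1
z1[2] = (0.0)·(2) + (1.1)·(3) - 0.7 = 2.6
h = tanh(z1) = [-0.9354, -0.9995, 0.989]
output = (0.7)·(-0.9354) + (-0.4)·(-0.9995) + (0.9)·(0.989) - 0.9 = -0.2649

-0.2649


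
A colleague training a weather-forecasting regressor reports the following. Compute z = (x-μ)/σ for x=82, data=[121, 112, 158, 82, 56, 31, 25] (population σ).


μ = 83.5714, σ = 45.8347
z = (82 - 83.5714)/45.8347 = -0.0343

-0.0343


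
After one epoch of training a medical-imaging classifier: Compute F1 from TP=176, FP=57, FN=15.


Precision = 176/233 = 0.7554
Recall = 176/191 = 0.9215
F1 = 2·P·R/(P+R) = 2·TP/(2·TP+FP+FN) = 352/(352+57+15) = 352/424 = 0.8302

0.8302


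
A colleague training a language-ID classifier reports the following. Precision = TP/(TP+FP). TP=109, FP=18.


Precision = TP/(TP+FP)
= 109/(109+18)
= 109/127 = 85.83%

85.83%


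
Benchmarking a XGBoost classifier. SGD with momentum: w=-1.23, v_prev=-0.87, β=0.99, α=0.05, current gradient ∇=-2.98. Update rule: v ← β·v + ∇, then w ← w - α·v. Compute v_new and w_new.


v_new = 0.99·-0.87 - 2.98 = -0.8613 - 2.98 = -3.8413
w_new = -1.23 - 0.05·-3.8413 = -1.23 + 0.192065 = -1.037935

v_new=-3.8413, w_new=-1.037935


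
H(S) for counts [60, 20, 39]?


Probabilities: [60/119, 20/119, 39/119] ≈ [0.5042, 0.1681, 0.3277]
H = -((60/119)·log₂(60/119) + (20/119)·log₂(20/119) + (39/119)·log₂(39/119))
  = 1.458 bits

1.458 bits


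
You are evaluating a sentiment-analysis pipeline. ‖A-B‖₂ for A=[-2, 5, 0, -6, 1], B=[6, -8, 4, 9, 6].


d = √((-2-6)² + (5+ 8)² + (0-4)² + (-6-9)² + (1-6)²)
  = √(64 + 169 + 16 + 225 + 25)
  = √499 = 22.3383

22.3383


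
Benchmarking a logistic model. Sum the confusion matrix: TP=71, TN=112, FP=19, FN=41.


Total = TP + TN + FP + FN
= 71 + 112 + 19 + 41
= 243
(Predicted positive: 90, predicted negative: 153)

243


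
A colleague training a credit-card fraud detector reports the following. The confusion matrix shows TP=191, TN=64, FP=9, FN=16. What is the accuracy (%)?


Accuracy = (TP+TN)/(TP+TN+FP+FN)
= (191+64)/(280)
= 255/280 = 91.07%

91.07%


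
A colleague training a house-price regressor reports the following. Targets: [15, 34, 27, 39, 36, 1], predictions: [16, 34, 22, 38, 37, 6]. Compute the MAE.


Absolute errors: |15-16|=1, |34-34|=0, |27-22|=5, |39-38|=1, |36-37|=1, |1-6|=5
Sum = 13
MAE = 13/6 = 13/6

13/6


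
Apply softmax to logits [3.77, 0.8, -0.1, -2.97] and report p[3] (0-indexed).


Exponentials: e^3.77=43.3801, e^0.8=2.2255, e^-0.1=0.9048, e^-2.97=0.0513
Sum = 46.5617
Softmax = [0.9317, 0.0478, 0.0194, 0.0011]
p[3] = 0.0513/46.5617 = 0.0011

0.0011


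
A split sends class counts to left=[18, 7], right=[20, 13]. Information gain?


Parent = [38, 20], H_parent = 0.9294
H_left = 0.8555 (n=25), H_right = 0.9673 (n=33)
H_children = (25/58)·0.8555 + (33/58)·0.9673 = 0.9191
IG = 0.9294 - 0.9191 = 0.0103

0.0103


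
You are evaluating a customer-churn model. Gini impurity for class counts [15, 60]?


Probabilities: [15/75, 60/75] ≈ [0.2, 0.8]
Σpᵢ² = (225 + 3600)/75² = 3825/5625
Gini = 1 - Σpᵢ² = 1 - 3825/5625 = 0.32

0.32


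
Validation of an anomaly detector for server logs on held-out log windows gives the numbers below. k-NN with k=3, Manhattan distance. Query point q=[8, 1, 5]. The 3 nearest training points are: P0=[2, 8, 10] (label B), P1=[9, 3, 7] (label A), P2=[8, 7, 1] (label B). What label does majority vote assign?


d(q,P0) = 18  (label B)
d(q,P1) = 5  (label A)
d(q,P2) = 10  (label B)
Votes: A=1, B=2
Majority → B

B


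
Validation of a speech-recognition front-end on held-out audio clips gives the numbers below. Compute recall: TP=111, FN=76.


Recall = TP/(TP+FN)
= 111/(111+76)
= 111/187 = 59.36%

59.36%


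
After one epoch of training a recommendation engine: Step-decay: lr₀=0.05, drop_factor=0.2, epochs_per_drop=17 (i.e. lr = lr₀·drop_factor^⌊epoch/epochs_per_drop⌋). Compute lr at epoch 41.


n_drops = ⌊41/17⌋ = 2
lr = 0.05·0.2^2 = 0.05·0.04 = 0.002

0.002


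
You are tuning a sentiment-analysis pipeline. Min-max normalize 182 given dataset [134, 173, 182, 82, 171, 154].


min=82, max=182
(182-82)/(182-82) = 100/100 = 1.0

1.0


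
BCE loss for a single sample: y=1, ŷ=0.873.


BCE = -[y·ln(p) + (1-y)·ln(1-p)]
= -1·ln(0.873) - 0
= -ln(0.873) = 0.1358

0.1358


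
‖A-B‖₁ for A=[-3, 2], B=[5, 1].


d = |-3-5| + |2-1|
  = 8 + 1
  = 9

9


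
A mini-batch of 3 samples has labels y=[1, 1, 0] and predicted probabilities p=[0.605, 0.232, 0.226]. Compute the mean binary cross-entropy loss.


L[0] = -ln(0.605) = 0.5025
L[1] = -ln(0.232) = 1.461
L[2] = -ln(1-0.226) = -ln(0.774) = 0.2562
mean = (0.5025 + 1.461 + 0.2562)/3 = 0.7399

0.7399


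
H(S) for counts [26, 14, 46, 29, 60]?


Probabilities: [26/175, 14/175, 46/175, 29/175, 60/175] ≈ [0.1486, 0.08, 0.2629, 0.1657, 0.3429]
H = -((26/175)·log₂(26/175) + (14/175)·log₂(14/175) + (46/175)·log₂(46/175) + (29/175)·log₂(29/175) + (60/175)·log₂(60/175))
  = 2.1661 bits

2.1661 bits


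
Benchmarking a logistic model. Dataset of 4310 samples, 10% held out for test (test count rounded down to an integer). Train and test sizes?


Test = ⌊4310·10/100⌋ = 431
Train = 4310 - 431 = 3879

Train: 3879, Test: 431


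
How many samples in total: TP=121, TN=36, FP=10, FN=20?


Total = TP + TN + FP + FN
= 121 + 36 + 10 + 20
= 187
(Predicted positive: 131, predicted negative: 56)

187


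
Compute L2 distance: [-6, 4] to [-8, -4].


d = √((-6+ 8)² + (4+ 4)²)
  = √(4 + 64)
  = √68 = 8.2462

8.2462


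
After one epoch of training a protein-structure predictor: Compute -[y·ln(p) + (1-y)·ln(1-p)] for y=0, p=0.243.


BCE = -[y·ln(p) + (1-y)·ln(1-p)]
= -0 - 1·ln(1-0.243)
= -ln(0.757) = 0.2784

0.2784


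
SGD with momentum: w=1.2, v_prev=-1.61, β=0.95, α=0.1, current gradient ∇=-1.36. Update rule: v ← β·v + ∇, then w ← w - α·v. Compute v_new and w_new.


v_new = 0.95·-1.61 - 1.36 = -1.5295 - 1.36 = -2.8895
w_new = 1.2 - 0.1·-2.8895 = 1.2 + 0.28895 = 1.48895

v_new=-2.8895, w_new=1.48895


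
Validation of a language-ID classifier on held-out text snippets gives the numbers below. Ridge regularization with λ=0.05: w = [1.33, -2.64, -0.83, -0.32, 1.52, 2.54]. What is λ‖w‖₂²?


‖w‖₂² = (1.33)² + (-2.64)² + (-0.83)² + (-0.32)² + (1.52)² + (2.54)²
     = 1.7689 + 6.9696 + 0.6889 + 0.1024 + 2.3104 + 6.4516
     = 18.2918
λ·‖w‖₂² = 0.05·18.2918 = 0.91459

0.91459


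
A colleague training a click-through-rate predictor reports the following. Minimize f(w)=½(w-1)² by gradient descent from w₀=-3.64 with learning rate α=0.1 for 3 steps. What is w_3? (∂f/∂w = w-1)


step 1: grad = -3.64-1 = -4.64; w = -3.64 - 0.1·(-4.64) = -3.176
step 2: grad = -3.176-1 = -4.176; w = -3.176 - 0.1·(-4.176) = -2.7584
step 3: grad = -2.7584-1 = -3.7584; w = -2.7584 - 0.1·(-3.7584) = -2.38256

-2.38256


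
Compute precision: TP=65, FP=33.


Precision = TP/(TP+FP)
= 65/(65+33)
= 65/98 = 66.33%

66.33%


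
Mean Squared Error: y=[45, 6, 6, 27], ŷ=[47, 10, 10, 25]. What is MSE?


Squared errors: (45-47)²=4, (6-10)²=16, (6-10)²=16, (27-25)²=4
Sum = 40
MSE = 40/4 = 10

10


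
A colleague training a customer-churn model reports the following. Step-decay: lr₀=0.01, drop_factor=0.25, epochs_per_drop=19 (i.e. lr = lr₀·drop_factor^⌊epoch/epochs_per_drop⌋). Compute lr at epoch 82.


n_drops = ⌊82/19⌋ = 4
lr = 0.01·0.25^4 = 0.01·0.00390625 = 0.0000390625

0.0000390625


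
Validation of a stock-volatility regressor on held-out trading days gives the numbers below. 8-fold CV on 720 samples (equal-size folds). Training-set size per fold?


Fold size = 720/8 = 90
Training per fold = 720 - 90 = 630

630


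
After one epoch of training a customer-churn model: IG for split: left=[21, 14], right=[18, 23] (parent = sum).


Parent = [39, 37], H_parent = 0.9995
H_left = 0.971 (n=35), H_right = 0.9892 (n=41)
H_children = (35/76)·0.971 + (41/76)·0.9892 = 0.9808
IG = 0.9995 - 0.9808 = 0.0187

0.0187


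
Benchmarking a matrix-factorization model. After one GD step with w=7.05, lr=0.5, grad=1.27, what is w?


w_new = w - α·∇
= 7.05 - 0.5·1.27
= 7.05 - 0.635
= 6.415

6.415


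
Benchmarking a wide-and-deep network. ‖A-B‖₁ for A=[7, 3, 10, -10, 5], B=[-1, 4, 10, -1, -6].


d = |7+ 1| + |3-4| + |10-10| + |-10+ 1| + |5+ 6|
  = 8 + 1 + 0 + 9 + 11
  = 29

29


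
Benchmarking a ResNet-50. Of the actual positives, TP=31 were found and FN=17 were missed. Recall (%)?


Recall = TP/(TP+FN)
= 31/(31+17)
= 31/48 = 64.58%

64.58%


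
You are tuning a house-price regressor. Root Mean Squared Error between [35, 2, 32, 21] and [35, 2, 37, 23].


MSE = 29/4 = 7.25
RMSE = √(29/4) = 2.6926

2.6926


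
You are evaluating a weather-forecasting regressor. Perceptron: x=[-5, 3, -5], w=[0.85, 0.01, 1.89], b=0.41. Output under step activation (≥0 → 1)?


z = (-5)·(0.85) + (3)·(0.01) + (-5)·(1.89) + 0.41
  = -13.26
step(z) = 0 (z<0)

0


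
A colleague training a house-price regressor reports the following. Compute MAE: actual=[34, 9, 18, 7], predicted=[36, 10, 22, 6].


Absolute errors: |34-36|=2, |9-10|=1, |18-22|=4, |7-6|=1
Sum = 8
MAE = 8/4 = 2

2


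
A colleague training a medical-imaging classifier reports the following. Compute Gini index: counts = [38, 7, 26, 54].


Probabilities: [38/125, 7/125, 26/125, 54/125] ≈ [0.304, 0.056, 0.208, 0.432]
Σpᵢ² = (1444 + 49 + 676 + 2916)/125² = 5085/15625
Gini = 1 - Σpᵢ² = 1 - 5085/15625 = 0.6746

0.6746


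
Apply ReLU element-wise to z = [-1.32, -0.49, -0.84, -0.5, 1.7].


ReLU(-1.32) = max(0, -1.32) = 0.0
ReLU(-0.49) = max(0, -0.49) = 0.0
ReLU(-0.84) = max(0, -0.84) = 0.0
ReLU(-0.5) = max(0, -0.5) = 0.0
ReLU(1.7) = max(0, 1.7) = 1.7
result = [0.0, 0.0, 0.0, 0.0, 1.7]

[0.0, 0.0, 0.0, 0.0, 1.7]


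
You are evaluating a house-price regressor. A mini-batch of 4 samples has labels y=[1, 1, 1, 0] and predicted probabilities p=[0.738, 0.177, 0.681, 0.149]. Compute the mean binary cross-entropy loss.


L[0] = -ln(0.738) = 0.3038
L[1] = -ln(0.177) = 1.7316
L[2] = -ln(0.681) = 0.3842
L[3] = -ln(1-0.149) = -ln(0.851) = 0.1613
mean = (0.3038 + 1.7316 + 0.3842 + 0.1613)/4 = 0.6452

0.6452


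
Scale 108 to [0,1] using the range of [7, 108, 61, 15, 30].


min=7, max=108
(108-7)/(108-7) = 101/101 = 1.0

1.0


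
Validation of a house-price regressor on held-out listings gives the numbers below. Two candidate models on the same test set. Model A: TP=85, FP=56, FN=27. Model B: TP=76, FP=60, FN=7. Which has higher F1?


Model A: P=85/141=0.6028, R=85/112=0.7589, F1=2PR/(P+R)=2TP/(2TP+FP+FN)=170/253=0.6719
Model B: P=76/136=0.5588, R=76/83=0.9157, F1=2PR/(P+R)=2TP/(2TP+FP+FN)=152/219=0.6941
0.6719 < 0.6941 → Model B

Model B


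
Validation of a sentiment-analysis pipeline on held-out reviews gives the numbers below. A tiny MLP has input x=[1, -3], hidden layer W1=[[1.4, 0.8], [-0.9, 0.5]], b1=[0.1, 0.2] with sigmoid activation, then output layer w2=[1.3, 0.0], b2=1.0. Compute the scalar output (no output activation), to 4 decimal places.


z1[0] = (1.4)·(1) + (0.8)·(-3) + 0.1 = -0.9
z1[1] = (-0.9)·(1) + (0.5)·(-3) + 0.2 = -2.2
h = sigmoid(z1) = [0.2891, 0.0998]
output = (1.3)·(0.2891) + (0.0)·(0.0998) + 1.0 = 1.3758

1.3758


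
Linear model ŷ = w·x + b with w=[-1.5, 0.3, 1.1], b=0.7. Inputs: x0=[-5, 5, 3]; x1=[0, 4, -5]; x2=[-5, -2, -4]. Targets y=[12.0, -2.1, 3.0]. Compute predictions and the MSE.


ŷ0 = (-1.5)·(-5) + (0.3)·(5) + (1.1)·(3) + 0.7 = 13.0
ŷ1 = (-1.5)·(0) + (0.3)·(4) + (1.1)·(-5) + 0.7 = -3.6
ŷ2 = (-1.5)·(-5) + (0.3)·(-2) + (1.1)·(-4) + 0.7 = 3.2
errors² = [1.0, 2.25, 0.04]
MSE = 3.2900/3 = 1.0967

1.0967


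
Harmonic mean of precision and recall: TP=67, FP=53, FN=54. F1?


Precision = 67/120 = 0.5583
Recall = 67/121 = 0.5537
F1 = 2·P·R/(P+R) = 2·TP/(2·TP+FP+FN) = 134/(134+53+54) = 134/241 = 0.556

0.556


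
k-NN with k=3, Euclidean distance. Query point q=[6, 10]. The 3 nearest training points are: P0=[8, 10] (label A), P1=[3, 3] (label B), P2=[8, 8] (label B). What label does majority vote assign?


d(q,P0) = 2.0  (label A)
d(q,P1) = 7.6158  (label B)
d(q,P2) = 2.8284  (label B)
Votes: A=1, B=2
Majority → B

B


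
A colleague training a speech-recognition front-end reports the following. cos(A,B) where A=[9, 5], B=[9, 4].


A·B = 9·9 + 5·4 = 101
‖A‖ = √106 = 10.2956, ‖B‖ = √97 = 9.8489
cos = 101/(√106·√97) = 101/√10282 = 0.9961

0.9961


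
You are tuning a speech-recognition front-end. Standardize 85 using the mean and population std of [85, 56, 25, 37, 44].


μ = 49.4, σ = 20.4411
z = (85 - 49.4)/20.4411 = 1.7416

1.7416


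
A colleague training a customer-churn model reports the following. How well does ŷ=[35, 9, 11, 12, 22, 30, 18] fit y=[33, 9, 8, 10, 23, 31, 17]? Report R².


ȳ = 18.7143
SS_res = Σ(y-ŷ)² = 20
SS_tot = Σ(y-ȳ)² = 661.43
R² = 1 - SS_res/SS_tot = 1 - 0.0302 = 0.9698

0.9698


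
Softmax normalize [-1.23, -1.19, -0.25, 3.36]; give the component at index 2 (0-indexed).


Exponentials: e^-1.23=0.2923, e^-1.19=0.3042, e^-0.25=0.7788, e^3.36=28.7892
Sum = 30.1645
Softmax = [0.0097, 0.0101, 0.0258, 0.9544]
p[2] = 0.7788/30.1645 = 0.0258

0.0258


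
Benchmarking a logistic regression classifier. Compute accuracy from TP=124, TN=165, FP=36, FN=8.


Accuracy = (TP+TN)/(TP+TN+FP+FN)
= (124+165)/(333)
= 289/333 = 86.79%

86.79%


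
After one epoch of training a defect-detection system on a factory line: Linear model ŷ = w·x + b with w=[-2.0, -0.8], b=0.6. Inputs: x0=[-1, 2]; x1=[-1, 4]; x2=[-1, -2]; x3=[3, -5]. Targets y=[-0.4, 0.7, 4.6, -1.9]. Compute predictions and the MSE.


ŷ0 = (-2.0)·(-1) + (-0.8)·(2) + 0.6 = 1.0
ŷ1 = (-2.0)·(-1) + (-0.8)·(4) + 0.6 = -0.6
ŷ2 = (-2.0)·(-1) + (-0.8)·(-2) + 0.6 = 4.2
ŷ3 = (-2.0)·(3) + (-0.8)·(-5) + 0.6 = -1.4
errors² = [1.96, 1.69, 0.16, 0.25]
MSE = 4.0600/4 = 1.015

1.015


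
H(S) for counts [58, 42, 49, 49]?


Probabilities: [58/198, 42/198, 49/198, 49/198] ≈ [0.2929, 0.2121, 0.2475, 0.2475]
H = -((58/198)·log₂(58/198) + (42/198)·log₂(42/198) + (49/198)·log₂(49/198) + (49/198)·log₂(49/198))
  = 1.9906 bits

1.9906 bits


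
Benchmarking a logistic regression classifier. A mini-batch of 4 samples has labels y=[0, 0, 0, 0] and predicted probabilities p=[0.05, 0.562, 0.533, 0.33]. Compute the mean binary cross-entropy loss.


L[0] = -ln(1-0.05) = -ln(0.95) = 0.0513
L[1] = -ln(1-0.562) = -ln(0.438) = 0.8255
L[2] = -ln(1-0.533) = -ln(0.467) = 0.7614
L[3] = -ln(1-0.33) = -ln(0.67) = 0.4005
mean = (0.0513 + 0.8255 + 0.7614 + 0.4005)/4 = 0.5097

0.5097


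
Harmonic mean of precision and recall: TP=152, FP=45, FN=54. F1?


Precision = 152/197 = 0.7716
Recall = 152/206 = 0.7379
F1 = 2·P·R/(P+R) = 2·TP/(2·TP+FP+FN) = 304/(304+45+54) = 304/403 = 0.7543

0.7543


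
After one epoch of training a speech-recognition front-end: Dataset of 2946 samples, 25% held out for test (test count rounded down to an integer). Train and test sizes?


Test = ⌊2946·25/100⌋ = 736
Train = 2946 - 736 = 2210

Train: 2210, Test: 736


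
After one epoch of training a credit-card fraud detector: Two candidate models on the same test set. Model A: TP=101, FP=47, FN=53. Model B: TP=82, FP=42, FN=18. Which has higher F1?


Model A: P=101/148=0.6824, R=101/154=0.6558, F1=2PR/(P+R)=2TP/(2TP+FP+FN)=202/302=0.6689
Model B: P=82/124=0.6613, R=82/100=0.82, F1=2PR/(P+R)=2TP/(2TP+FP+FN)=164/224=0.7321
0.6689 < 0.7321 → Model B

Model B


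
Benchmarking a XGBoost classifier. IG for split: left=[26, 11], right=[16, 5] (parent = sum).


Parent = [42, 16], H_parent = 0.8498
H_left = 0.878 (n=37), H_right = 0.7919 (n=21)
H_children = (37/58)·0.878 + (21/58)·0.7919 = 0.8468
IG = 0.8498 - 0.8468 = 0.003

0.003


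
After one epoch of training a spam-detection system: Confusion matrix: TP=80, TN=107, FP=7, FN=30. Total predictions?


Total = TP + TN + FP + FN
= 80 + 107 + 7 + 30
= 224
(Predicted positive: 87, predicted negative: 137)

224


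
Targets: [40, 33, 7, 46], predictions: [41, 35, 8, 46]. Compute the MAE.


Absolute errors: |40-41|=1, |33-35|=2, |7-8|=1, |46-46|=0
Sum = 4
MAE = 4/4 = 1

1


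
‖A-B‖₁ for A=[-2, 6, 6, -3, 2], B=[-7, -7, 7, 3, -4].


d = |-2+ 7| + |6+ 7| + |6-7| + |-3-3| + |2+ 4|
  = 5 + 13 + 1 + 6 + 6
  = 31

31


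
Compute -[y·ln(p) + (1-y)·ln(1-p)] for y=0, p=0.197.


BCE = -[y·ln(p) + (1-y)·ln(1-p)]
= -0 - 1·ln(1-0.197)
= -ln(0.803) = 0.2194

0.2194


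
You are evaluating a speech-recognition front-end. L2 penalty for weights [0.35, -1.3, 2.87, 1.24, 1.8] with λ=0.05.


‖w‖₂² = (0.35)² + (-1.3)² + (2.87)² + (1.24)² + (1.8)²
     = 0.1225 + 1.69 + 8.2369 + 1.5376 + 3.24
     = 14.827
λ·‖w‖₂² = 0.05·14.827 = 0.74135

0.74135


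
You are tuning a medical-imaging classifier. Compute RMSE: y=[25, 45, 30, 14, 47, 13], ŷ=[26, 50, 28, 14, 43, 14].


MSE = 47/6 = 7.8333
RMSE = √(47/6) = 2.7988

2.7988


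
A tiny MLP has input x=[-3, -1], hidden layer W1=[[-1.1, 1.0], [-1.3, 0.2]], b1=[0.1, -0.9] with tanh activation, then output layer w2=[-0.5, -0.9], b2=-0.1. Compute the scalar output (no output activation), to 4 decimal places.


z1[0] = (-1.1)·(-3) + (1.0)·(-1) + 0.1 = 2.4
z1[1] = (-1.3)·(-3) + (0.2)·(-1) - 0.9 = 2.8
h = tanh(z1) = [0.9837, 0.9926]
output = (-0.5)·(0.9837) + (-0.9)·(0.9926) - 0.1 = -1.4852

-1.4852


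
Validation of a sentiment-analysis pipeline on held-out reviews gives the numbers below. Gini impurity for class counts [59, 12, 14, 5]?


Probabilities: [59/90, 12/90, 14/90, 5/90] ≈ [0.6556, 0.1333, 0.1556, 0.0556]
Σpᵢ² = (3481 + 144 + 196 + 25)/90² = 3846/8100
Gini = 1 - Σpᵢ² = 1 - 3846/8100 = 0.5252

0.5252


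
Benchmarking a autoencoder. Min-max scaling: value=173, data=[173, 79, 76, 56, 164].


min=56, max=173
(173-56)/(173-56) = 117/117 = 1.0

1.0


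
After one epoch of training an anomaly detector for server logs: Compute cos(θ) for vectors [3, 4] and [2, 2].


A·B = 3·2 + 4·2 = 14
‖A‖ = √25 = 5, ‖B‖ = √8 = 2.8284
cos = 14/(√25·√8) = 14/√200 = 0.9899

0.9899


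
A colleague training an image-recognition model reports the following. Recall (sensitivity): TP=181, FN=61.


Recall = TP/(TP+FN)
= 181/(181+61)
= 181/242 = 74.79%

74.79%


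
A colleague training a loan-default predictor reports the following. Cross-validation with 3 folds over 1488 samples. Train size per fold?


Fold size = 1488/3 = 496
Training per fold = 1488 - 496 = 992

992


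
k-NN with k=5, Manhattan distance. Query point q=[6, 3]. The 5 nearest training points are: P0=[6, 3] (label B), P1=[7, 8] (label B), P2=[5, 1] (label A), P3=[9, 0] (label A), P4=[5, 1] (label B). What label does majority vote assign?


d(q,P0) = 0  (label B)
d(q,P1) = 6  (label B)
d(q,P2) = 3  (label A)
d(q,P3) = 6  (label A)
d(q,P4) = 3  (label B)
Votes: A=2, B=3
Majority → B

B


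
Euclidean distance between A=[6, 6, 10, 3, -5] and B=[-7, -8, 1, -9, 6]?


d = √((6+ 7)² + (6+ 8)² + (10-1)² + (3+ 9)² + (-5-6)²)
  = √(169 + 196 + 81 + 144 + 121)
  = √711 = 26.6646

26.6646


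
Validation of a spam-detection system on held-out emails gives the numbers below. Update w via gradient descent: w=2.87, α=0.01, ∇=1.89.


w_new = w - α·∇
= 2.87 - 0.01·1.89
= 2.87 - 0.0189
= 2.8511

2.8511


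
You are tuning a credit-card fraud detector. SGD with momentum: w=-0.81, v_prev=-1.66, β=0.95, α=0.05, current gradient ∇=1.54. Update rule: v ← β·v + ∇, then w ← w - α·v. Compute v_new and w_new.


v_new = 0.95·-1.66 + 1.54 = -1.577 + 1.54 = -0.037
w_new = -0.81 - 0.05·-0.037 = -0.81 + 0.00185 = -0.80815

v_new=-0.037, w_new=-0.80815


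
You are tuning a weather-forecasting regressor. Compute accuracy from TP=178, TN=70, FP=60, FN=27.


Accuracy = (TP+TN)/(TP+TN+FP+FN)
= (178+70)/(335)
= 248/335 = 74.03%

74.03%


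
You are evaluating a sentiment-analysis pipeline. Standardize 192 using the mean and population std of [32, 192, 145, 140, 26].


μ = 107, σ = 66.248
z = (192 - 107)/66.248 = 1.2831

1.2831


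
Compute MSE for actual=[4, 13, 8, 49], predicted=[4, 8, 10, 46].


Squared errors: (4-4)²=0, (13-8)²=25, (8-10)²=4, (49-46)²=9
Sum = 38
MSE = 38/4 = 19/2

19/2


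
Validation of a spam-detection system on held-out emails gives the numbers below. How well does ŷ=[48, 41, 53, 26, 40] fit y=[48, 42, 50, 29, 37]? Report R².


ȳ = 41.2
SS_res = Σ(y-ŷ)² = 28
SS_tot = Σ(y-ȳ)² = 290.8
R² = 1 - SS_res/SS_tot = 1 - 0.0963 = 0.9037

0.9037


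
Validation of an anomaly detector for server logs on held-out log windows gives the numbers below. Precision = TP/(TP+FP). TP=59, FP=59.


Precision = TP/(TP+FP)
= 59/(59+59)
= 59/118 = 50.0%

50.0%


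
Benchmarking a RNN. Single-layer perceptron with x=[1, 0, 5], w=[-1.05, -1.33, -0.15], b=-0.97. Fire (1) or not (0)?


z = (1)·(-1.05) + (0)·(-1.33) + (5)·(-0.15) - 0.97
  = -2.77
step(z) = 0 (z<0)

0


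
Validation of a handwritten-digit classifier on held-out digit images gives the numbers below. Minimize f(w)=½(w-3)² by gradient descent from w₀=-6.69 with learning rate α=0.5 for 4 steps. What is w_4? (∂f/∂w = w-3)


step 1: grad = -6.69-3 = -9.69; w = -6.69 - 0.5·(-9.69) = -1.845
step 2: grad = -1.845-3 = -4.845; w = -1.845 - 0.5·(-4.845) = 0.5775
step 3: grad = 0.5775-3 = -2.4225; w = 0.5775 - 0.5·(-2.4225) = 1.78875
step 4: grad = 1.78875-3 = -1.21125; w = 1.78875 - 0.5·(-1.21125) = 2.394375

2.394375


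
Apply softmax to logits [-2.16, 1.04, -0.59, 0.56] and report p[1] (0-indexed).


Exponentials: e^-2.16=0.1153, e^1.04=2.8292, e^-0.59=0.5543, e^0.56=1.7507
Sum = 5.2495
Softmax = [0.022, 0.5389, 0.1056, 0.3335]
p[1] = 2.8292/5.2495 = 0.5389

0.5389


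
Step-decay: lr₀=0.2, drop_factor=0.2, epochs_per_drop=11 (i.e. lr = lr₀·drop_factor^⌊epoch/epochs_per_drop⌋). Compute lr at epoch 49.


n_drops = ⌊49/11⌋ = 4
lr = 0.2·0.2^4 = 0.2·0.0016 = 0.00032

0.00032


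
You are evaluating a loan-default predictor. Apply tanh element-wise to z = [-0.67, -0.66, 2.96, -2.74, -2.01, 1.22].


tanh(-0.67) = -0.585
tanh(-0.66) = -0.5784
tanh(2.96) = 0.9946
tanh(-2.74) = -0.9917
tanh(-2.01) = -0.9647
tanh(1.22) = 0.8397
result = [-0.585, -0.5784, 0.9946, -0.9917, -0.9647, 0.8397]

[-0.585, -0.5784, 0.9946, -0.9917, -0.9647, 0.8397]


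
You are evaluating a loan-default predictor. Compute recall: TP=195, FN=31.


Recall = TP/(TP+FN)
= 195/(195+31)
= 195/226 = 86.28%

86.28%


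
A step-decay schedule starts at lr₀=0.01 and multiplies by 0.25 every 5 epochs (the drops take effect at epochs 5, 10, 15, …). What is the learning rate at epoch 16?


n_drops = ⌊16/5⌋ = 3
lr = 0.01·0.25^3 = 0.01·0.015625 = 0.00015625

0.00015625


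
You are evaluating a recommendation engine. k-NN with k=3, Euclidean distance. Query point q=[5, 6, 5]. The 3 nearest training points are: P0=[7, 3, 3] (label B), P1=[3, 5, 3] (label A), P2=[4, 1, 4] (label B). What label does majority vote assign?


d(q,P0) = 4.1231  (label B)
d(q,P1) = 3.0  (label A)
d(q,P2) = 5.1962  (label B)
Votes: A=1, B=2
Majority → B

B


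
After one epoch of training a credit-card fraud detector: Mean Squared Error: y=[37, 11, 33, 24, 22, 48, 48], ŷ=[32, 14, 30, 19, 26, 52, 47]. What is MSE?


Squared errors: (37-32)²=25, (11-14)²=9, (33-30)²=9, (24-19)²=25, (22-26)²=16, (48-52)²=16, (48-47)²=1
Sum = 101
MSE = 101/7 = 101/7

101/7


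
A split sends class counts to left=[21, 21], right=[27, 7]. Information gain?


Parent = [48, 28], H_parent = 0.9495
H_left = 1 (n=42), H_right = 0.7335 (n=34)
H_children = (42/76)·1 + (34/76)·0.7335 = 0.8808
IG = 0.9495 - 0.8808 = 0.0687

0.0687


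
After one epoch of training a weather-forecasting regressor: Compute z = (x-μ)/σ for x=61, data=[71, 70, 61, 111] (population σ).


μ = 78.25, σ = 19.3051
z = (61 - 78.25)/19.3051 = -0.8935

-0.8935


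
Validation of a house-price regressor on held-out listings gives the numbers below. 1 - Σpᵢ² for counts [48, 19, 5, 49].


Probabilities: [48/121, 19/121, 5/121, 49/121] ≈ [0.3967, 0.157, 0.0413, 0.405]
Σpᵢ² = (2304 + 361 + 25 + 2401)/121² = 5091/14641
Gini = 1 - Σpᵢ² = 1 - 5091/14641 = 0.6523

0.6523


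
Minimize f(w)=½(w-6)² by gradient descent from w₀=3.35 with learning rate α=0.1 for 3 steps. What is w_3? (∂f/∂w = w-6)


step 1: grad = 3.35-6 = -2.65; w = 3.35 - 0.1·(-2.65) = 3.615
step 2: grad = 3.615-6 = -2.385; w = 3.615 - 0.1·(-2.385) = 3.8535
step 3: grad = 3.8535-6 = -2.1465; w = 3.8535 - 0.1·(-2.1465) = 4.06815

4.06815


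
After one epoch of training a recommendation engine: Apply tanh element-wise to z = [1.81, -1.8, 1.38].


tanh(1.81) = 0.9478
tanh(-1.8) = -0.9468
tanh(1.38) = 0.881
result = [0.9478, -0.9468, 0.881]

[0.9478, -0.9468, 0.881]


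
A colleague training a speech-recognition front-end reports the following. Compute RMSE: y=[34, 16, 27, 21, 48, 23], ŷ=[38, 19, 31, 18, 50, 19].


MSE = 70/6 = 11.6667
RMSE = √(70/6) = 3.4157

3.4157


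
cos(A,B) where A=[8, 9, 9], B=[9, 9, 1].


A·B = 8·9 + 9·9 + 9·1 = 162
‖A‖ = √226 = 15.0333, ‖B‖ = √163 = 12.7671
cos = 162/(√226·√163) = 162/√36838 = 0.844

0.844


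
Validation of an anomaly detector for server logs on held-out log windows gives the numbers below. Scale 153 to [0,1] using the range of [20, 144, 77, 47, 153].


min=20, max=153
(153-20)/(153-20) = 133/133 = 1.0

1.0


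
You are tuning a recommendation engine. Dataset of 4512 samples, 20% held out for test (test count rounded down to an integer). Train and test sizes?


Test = ⌊4512·20/100⌋ = 902
Train = 4512 - 902 = 3610

Train: 3610, Test: 902


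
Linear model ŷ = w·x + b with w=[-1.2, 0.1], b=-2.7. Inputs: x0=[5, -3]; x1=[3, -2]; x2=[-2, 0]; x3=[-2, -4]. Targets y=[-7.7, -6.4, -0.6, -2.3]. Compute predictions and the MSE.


ŷ0 = (-1.2)·(5) + (0.1)·(-3) - 2.7 = -9.0
ŷ1 = (-1.2)·(3) + (0.1)·(-2) - 2.7 = -6.5
ŷ2 = (-1.2)·(-2) + (0.1)·(0) - 2.7 = -0.3
ŷ3 = (-1.2)·(-2) + (0.1)·(-4) - 2.7 = -0.7
errors² = [1.69, 0.01, 0.09, 2.56]
MSE = 4.3500/4 = 1.0875

1.0875


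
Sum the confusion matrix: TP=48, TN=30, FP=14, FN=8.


Total = TP + TN + FP + FN
= 48 + 30 + 14 + 8
= 100
(Predicted positive: 62, predicted negative: 38)

100


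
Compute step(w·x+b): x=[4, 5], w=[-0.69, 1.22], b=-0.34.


z = (4)·(-0.69) + (5)·(1.22) - 0.34
  = 3.0
step(z) = 1 (z≥0)

1


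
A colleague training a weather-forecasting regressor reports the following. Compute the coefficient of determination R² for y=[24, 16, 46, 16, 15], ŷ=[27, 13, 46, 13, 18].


ȳ = 23.4
SS_res = Σ(y-ŷ)² = 36
SS_tot = Σ(y-ȳ)² = 691.2
R² = 1 - SS_res/SS_tot = 1 - 0.0521 = 0.9479

0.9479


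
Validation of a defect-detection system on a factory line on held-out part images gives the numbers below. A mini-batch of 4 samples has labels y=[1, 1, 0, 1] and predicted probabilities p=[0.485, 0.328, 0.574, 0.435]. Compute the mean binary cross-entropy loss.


L[0] = -ln(0.485) = 0.7236
L[1] = -ln(0.328) = 1.1147
L[2] = -ln(1-0.574) = -ln(0.426) = 0.8533
L[3] = -ln(0.435) = 0.8324
mean = (0.7236 + 1.1147 + 0.8533 + 0.8324)/4 = 0.881

0.881


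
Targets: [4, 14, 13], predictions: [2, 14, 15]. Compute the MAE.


Absolute errors: |4-2|=2, |14-14|=0, |13-15|=2
Sum = 4
MAE = 4/3 = 4/3

4/3


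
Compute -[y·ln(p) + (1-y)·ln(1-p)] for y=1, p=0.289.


BCE = -[y·ln(p) + (1-y)·ln(1-p)]
= -1·ln(0.289) - 0
= -ln(0.289) = 1.2413

1.2413


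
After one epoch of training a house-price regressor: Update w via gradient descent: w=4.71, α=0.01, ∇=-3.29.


w_new = w - α·∇
= 4.71 - 0.01·-3.29
= 4.71 + 0.0329
= 4.7429

4.7429


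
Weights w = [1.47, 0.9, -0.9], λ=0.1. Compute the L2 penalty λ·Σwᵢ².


‖w‖₂² = (1.47)² + (0.9)² + (-0.9)²
     = 2.1609 + 0.81 + 0.81
     = 3.7809
λ·‖w‖₂² = 0.1·3.7809 = 0.37809

0.37809


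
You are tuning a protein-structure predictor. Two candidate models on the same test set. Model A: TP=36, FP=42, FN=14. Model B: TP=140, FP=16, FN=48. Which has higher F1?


Model A: P=36/78=0.4615, R=36/50=0.72, F1=2PR/(P+R)=2TP/(2TP+FP+FN)=72/128=0.5625
Model B: P=140/156=0.8974, R=140/188=0.7447, F1=2PR/(P+R)=2TP/(2TP+FP+FN)=280/344=0.814
0.5625 < 0.814 → Model B

Model B


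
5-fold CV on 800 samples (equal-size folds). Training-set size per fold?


Fold size = 800/5 = 160
Training per fold = 800 - 160 = 640

640


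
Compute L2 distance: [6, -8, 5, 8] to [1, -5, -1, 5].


d = √((6-1)² + (-8+ 5)² + (5+ 1)² + (8-5)²)
  = √(25 + 9 + 36 + 9)
  = √79 = 8.8882

8.8882


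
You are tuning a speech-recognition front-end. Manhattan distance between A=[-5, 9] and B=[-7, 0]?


d = |-5+ 7| + |9-0|
  = 2 + 9
  = 11

11


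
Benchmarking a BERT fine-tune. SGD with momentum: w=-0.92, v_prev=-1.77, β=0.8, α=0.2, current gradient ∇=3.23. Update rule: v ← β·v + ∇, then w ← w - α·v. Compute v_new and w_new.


v_new = 0.8·-1.77 + 3.23 = -1.416 + 3.23 = 1.814
w_new = -0.92 - 0.2·1.814 = -0.92 - 0.3628 = -1.2828

v_new=1.814, w_new=-1.2828


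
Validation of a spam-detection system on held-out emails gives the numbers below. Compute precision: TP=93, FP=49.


Precision = TP/(TP+FP)
= 93/(93+49)
= 93/142 = 65.49%

65.49%


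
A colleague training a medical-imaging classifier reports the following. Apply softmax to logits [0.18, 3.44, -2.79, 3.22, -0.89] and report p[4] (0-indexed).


Exponentials: e^0.18=1.1972, e^3.44=31.187, e^-2.79=0.0614, e^3.22=25.0281, e^-0.89=0.4107
Sum = 57.8844
Softmax = [0.0207, 0.5388, 0.0011, 0.4324, 0.0071]
p[4] = 0.4107/57.8844 = 0.0071

0.0071


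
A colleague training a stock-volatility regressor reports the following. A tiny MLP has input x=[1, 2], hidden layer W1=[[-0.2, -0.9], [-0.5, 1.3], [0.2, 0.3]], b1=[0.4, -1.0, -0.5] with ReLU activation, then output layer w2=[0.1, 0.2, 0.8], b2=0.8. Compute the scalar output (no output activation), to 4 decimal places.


z1[0] = (-0.2)·(1) + (-0.9)·(2) + 0.4 = -1.6
z1[1] = (-0.5)·(1) + (1.3)·(2) - 1.0 = 1.1
z1[2] = (0.2)·(1) + (0.3)·(2) - 0.5 = 0.3
h = ReLU(z1) = [0.0, 1.1, 0.3]
output = (0.1)·(0.0) + (0.2)·(1.1) + (0.8)·(0.3) + 0.8 = 1.26

1.26


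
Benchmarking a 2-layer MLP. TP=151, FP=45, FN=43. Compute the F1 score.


Precision = 151/196 = 0.7704
Recall = 151/194 = 0.7784
F1 = 2·P·R/(P+R) = 2·TP/(2·TP+FP+FN) = 302/(302+45+43) = 302/390 = 0.7744

0.7744


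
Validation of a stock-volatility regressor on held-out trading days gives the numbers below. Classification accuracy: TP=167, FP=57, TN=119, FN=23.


Accuracy = (TP+TN)/(TP+TN+FP+FN)
= (167+119)/(366)
= 286/366 = 78.14%

78.14%


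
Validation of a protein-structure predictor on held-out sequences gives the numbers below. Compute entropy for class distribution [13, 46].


Probabilities: [13/59, 46/59] ≈ [0.2203, 0.7797]
H = -((13/59)·log₂(13/59) + (46/59)·log₂(46/59))
  = 0.7608 bits

0.7608 bits


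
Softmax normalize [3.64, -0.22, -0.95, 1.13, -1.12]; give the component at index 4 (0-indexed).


Exponentials: e^3.64=38.0918, e^-0.22=0.8025, e^-0.95=0.3867, e^1.13=3.0957, e^-1.12=0.3263
Sum = 42.703
Softmax = [0.892, 0.0188, 0.0091, 0.0725, 0.0076]
p[4] = 0.3263/42.703 = 0.0076

0.0076


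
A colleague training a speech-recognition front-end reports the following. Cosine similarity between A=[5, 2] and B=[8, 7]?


A·B = 5·8 + 2·7 = 54
‖A‖ = √29 = 5.3852, ‖B‖ = √113 = 10.6301
cos = 54/(√29·√113) = 54/√3277 = 0.9433

0.9433


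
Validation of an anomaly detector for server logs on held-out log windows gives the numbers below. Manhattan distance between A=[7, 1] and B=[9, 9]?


d = |7-9| + |1-9|
  = 2 + 8
  = 10

10


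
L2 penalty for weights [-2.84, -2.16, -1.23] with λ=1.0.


‖w‖₂² = (-2.84)² + (-2.16)² + (-1.23)²
     = 8.0656 + 4.6656 + 1.5129
     = 14.2441
λ·‖w‖₂² = 1.0·14.2441 = 14.2441

14.2441


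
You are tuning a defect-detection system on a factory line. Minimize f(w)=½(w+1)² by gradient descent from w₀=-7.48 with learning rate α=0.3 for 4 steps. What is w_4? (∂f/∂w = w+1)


step 1: grad = -7.48+1 = -6.48; w = -7.48 - 0.3·(-6.48) = -5.536
step 2: grad = -5.536+1 = -4.536; w = -5.536 - 0.3·(-4.536) = -4.1752
step 3: grad = -4.1752+1 = -3.1752; w = -4.1752 - 0.3·(-3.1752) = -3.22264
step 4: grad = -3.22264+1 = -2.22264; w = -3.22264 - 0.3·(-2.22264) = -2.555848

-2.555848


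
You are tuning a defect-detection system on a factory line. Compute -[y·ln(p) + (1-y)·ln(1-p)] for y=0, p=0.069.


BCE = -[y·ln(p) + (1-y)·ln(1-p)]
= -0 - 1·ln(1-0.069)
= -ln(0.931) = 0.0715

0.0715


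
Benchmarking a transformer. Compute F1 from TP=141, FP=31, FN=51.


Precision = 141/172 = 0.8198
Recall = 141/192 = 0.7344
F1 = 2·P·R/(P+R) = 2·TP/(2·TP+FP+FN) = 282/(282+31+51) = 282/364 = 0.7747

0.7747


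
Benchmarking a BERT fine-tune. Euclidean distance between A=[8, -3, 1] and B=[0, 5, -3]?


d = √((8-0)² + (-3-5)² + (1+ 3)²)
  = √(64 + 64 + 16)
  = √144 = 12.0

12.0


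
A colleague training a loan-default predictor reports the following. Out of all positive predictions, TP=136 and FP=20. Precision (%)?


Precision = TP/(TP+FP)
= 136/(136+20)
= 136/156 = 87.18%

87.18%


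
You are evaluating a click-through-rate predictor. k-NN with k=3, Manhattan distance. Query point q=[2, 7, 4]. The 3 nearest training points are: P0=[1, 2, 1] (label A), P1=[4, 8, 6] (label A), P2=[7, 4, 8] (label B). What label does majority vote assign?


d(q,P0) = 9  (label A)
d(q,P1) = 5  (label A)
d(q,P2) = 12  (label B)
Votes: A=2, B=1
Majority → A

A


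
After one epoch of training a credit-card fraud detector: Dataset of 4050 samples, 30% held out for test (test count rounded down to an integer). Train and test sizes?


Test = ⌊4050·30/100⌋ = 1215
Train = 4050 - 1215 = 2835

Train: 2835, Test: 1215


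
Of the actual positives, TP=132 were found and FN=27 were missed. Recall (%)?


Recall = TP/(TP+FN)
= 132/(132+27)
= 132/159 = 83.02%

83.02%


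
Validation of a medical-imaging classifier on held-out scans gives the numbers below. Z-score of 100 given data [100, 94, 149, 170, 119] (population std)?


μ = 126.4, σ = 29.0283
z = (100 - 126.4)/29.0283 = -0.9095

-0.9095


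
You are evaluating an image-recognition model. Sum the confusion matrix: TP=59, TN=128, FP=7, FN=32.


Total = TP + TN + FP + FN
= 59 + 128 + 7 + 32
= 226
(Predicted positive: 66, predicted negative: 160)

226


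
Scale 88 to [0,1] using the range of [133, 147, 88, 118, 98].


min=88, max=147
(88-88)/(147-88) = 0/59 = 0.0

0.0
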